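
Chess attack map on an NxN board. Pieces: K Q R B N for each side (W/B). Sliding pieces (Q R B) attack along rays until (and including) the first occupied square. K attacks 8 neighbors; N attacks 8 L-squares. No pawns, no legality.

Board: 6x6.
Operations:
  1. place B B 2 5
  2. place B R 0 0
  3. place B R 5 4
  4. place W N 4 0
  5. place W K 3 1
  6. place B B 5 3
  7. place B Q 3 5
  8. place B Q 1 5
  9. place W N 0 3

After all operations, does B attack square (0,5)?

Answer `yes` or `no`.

Answer: yes

Derivation:
Op 1: place BB@(2,5)
Op 2: place BR@(0,0)
Op 3: place BR@(5,4)
Op 4: place WN@(4,0)
Op 5: place WK@(3,1)
Op 6: place BB@(5,3)
Op 7: place BQ@(3,5)
Op 8: place BQ@(1,5)
Op 9: place WN@(0,3)
Per-piece attacks for B:
  BR@(0,0): attacks (0,1) (0,2) (0,3) (1,0) (2,0) (3,0) (4,0) [ray(0,1) blocked at (0,3); ray(1,0) blocked at (4,0)]
  BQ@(1,5): attacks (1,4) (1,3) (1,2) (1,1) (1,0) (2,5) (0,5) (2,4) (3,3) (4,2) (5,1) (0,4) [ray(1,0) blocked at (2,5)]
  BB@(2,5): attacks (3,4) (4,3) (5,2) (1,4) (0,3) [ray(-1,-1) blocked at (0,3)]
  BQ@(3,5): attacks (3,4) (3,3) (3,2) (3,1) (4,5) (5,5) (2,5) (4,4) (5,3) (2,4) (1,3) (0,2) [ray(0,-1) blocked at (3,1); ray(-1,0) blocked at (2,5); ray(1,-1) blocked at (5,3)]
  BB@(5,3): attacks (4,4) (3,5) (4,2) (3,1) [ray(-1,1) blocked at (3,5); ray(-1,-1) blocked at (3,1)]
  BR@(5,4): attacks (5,5) (5,3) (4,4) (3,4) (2,4) (1,4) (0,4) [ray(0,-1) blocked at (5,3)]
B attacks (0,5): yes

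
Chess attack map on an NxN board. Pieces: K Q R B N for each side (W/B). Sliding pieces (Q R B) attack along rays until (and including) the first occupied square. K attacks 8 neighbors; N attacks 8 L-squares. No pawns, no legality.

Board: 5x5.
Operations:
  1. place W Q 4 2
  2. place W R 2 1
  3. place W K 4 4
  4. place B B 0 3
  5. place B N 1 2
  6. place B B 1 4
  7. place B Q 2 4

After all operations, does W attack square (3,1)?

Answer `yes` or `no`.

Answer: yes

Derivation:
Op 1: place WQ@(4,2)
Op 2: place WR@(2,1)
Op 3: place WK@(4,4)
Op 4: place BB@(0,3)
Op 5: place BN@(1,2)
Op 6: place BB@(1,4)
Op 7: place BQ@(2,4)
Per-piece attacks for W:
  WR@(2,1): attacks (2,2) (2,3) (2,4) (2,0) (3,1) (4,1) (1,1) (0,1) [ray(0,1) blocked at (2,4)]
  WQ@(4,2): attacks (4,3) (4,4) (4,1) (4,0) (3,2) (2,2) (1,2) (3,3) (2,4) (3,1) (2,0) [ray(0,1) blocked at (4,4); ray(-1,0) blocked at (1,2); ray(-1,1) blocked at (2,4)]
  WK@(4,4): attacks (4,3) (3,4) (3,3)
W attacks (3,1): yes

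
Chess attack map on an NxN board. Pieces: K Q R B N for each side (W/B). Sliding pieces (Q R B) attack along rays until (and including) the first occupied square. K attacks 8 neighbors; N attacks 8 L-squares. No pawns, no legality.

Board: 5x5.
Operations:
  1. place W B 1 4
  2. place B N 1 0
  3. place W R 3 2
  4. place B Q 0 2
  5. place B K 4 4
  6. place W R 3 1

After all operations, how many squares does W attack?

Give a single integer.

Op 1: place WB@(1,4)
Op 2: place BN@(1,0)
Op 3: place WR@(3,2)
Op 4: place BQ@(0,2)
Op 5: place BK@(4,4)
Op 6: place WR@(3,1)
Per-piece attacks for W:
  WB@(1,4): attacks (2,3) (3,2) (0,3) [ray(1,-1) blocked at (3,2)]
  WR@(3,1): attacks (3,2) (3,0) (4,1) (2,1) (1,1) (0,1) [ray(0,1) blocked at (3,2)]
  WR@(3,2): attacks (3,3) (3,4) (3,1) (4,2) (2,2) (1,2) (0,2) [ray(0,-1) blocked at (3,1); ray(-1,0) blocked at (0,2)]
Union (15 distinct): (0,1) (0,2) (0,3) (1,1) (1,2) (2,1) (2,2) (2,3) (3,0) (3,1) (3,2) (3,3) (3,4) (4,1) (4,2)

Answer: 15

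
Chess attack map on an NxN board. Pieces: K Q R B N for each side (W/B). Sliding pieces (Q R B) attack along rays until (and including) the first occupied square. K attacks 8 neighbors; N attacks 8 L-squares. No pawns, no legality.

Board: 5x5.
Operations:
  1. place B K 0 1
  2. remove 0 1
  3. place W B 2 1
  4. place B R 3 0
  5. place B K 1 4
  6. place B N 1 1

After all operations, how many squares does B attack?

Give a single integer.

Op 1: place BK@(0,1)
Op 2: remove (0,1)
Op 3: place WB@(2,1)
Op 4: place BR@(3,0)
Op 5: place BK@(1,4)
Op 6: place BN@(1,1)
Per-piece attacks for B:
  BN@(1,1): attacks (2,3) (3,2) (0,3) (3,0)
  BK@(1,4): attacks (1,3) (2,4) (0,4) (2,3) (0,3)
  BR@(3,0): attacks (3,1) (3,2) (3,3) (3,4) (4,0) (2,0) (1,0) (0,0)
Union (14 distinct): (0,0) (0,3) (0,4) (1,0) (1,3) (2,0) (2,3) (2,4) (3,0) (3,1) (3,2) (3,3) (3,4) (4,0)

Answer: 14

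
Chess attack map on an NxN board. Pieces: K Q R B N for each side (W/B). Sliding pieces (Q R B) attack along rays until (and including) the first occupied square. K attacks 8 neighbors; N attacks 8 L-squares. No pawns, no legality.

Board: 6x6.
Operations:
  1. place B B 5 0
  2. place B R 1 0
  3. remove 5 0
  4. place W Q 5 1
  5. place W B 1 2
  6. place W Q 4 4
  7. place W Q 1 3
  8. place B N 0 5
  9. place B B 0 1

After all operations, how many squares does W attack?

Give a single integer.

Answer: 28

Derivation:
Op 1: place BB@(5,0)
Op 2: place BR@(1,0)
Op 3: remove (5,0)
Op 4: place WQ@(5,1)
Op 5: place WB@(1,2)
Op 6: place WQ@(4,4)
Op 7: place WQ@(1,3)
Op 8: place BN@(0,5)
Op 9: place BB@(0,1)
Per-piece attacks for W:
  WB@(1,2): attacks (2,3) (3,4) (4,5) (2,1) (3,0) (0,3) (0,1) [ray(-1,-1) blocked at (0,1)]
  WQ@(1,3): attacks (1,4) (1,5) (1,2) (2,3) (3,3) (4,3) (5,3) (0,3) (2,4) (3,5) (2,2) (3,1) (4,0) (0,4) (0,2) [ray(0,-1) blocked at (1,2)]
  WQ@(4,4): attacks (4,5) (4,3) (4,2) (4,1) (4,0) (5,4) (3,4) (2,4) (1,4) (0,4) (5,5) (5,3) (3,5) (3,3) (2,2) (1,1) (0,0)
  WQ@(5,1): attacks (5,2) (5,3) (5,4) (5,5) (5,0) (4,1) (3,1) (2,1) (1,1) (0,1) (4,2) (3,3) (2,4) (1,5) (4,0) [ray(-1,0) blocked at (0,1)]
Union (28 distinct): (0,0) (0,1) (0,2) (0,3) (0,4) (1,1) (1,2) (1,4) (1,5) (2,1) (2,2) (2,3) (2,4) (3,0) (3,1) (3,3) (3,4) (3,5) (4,0) (4,1) (4,2) (4,3) (4,5) (5,0) (5,2) (5,3) (5,4) (5,5)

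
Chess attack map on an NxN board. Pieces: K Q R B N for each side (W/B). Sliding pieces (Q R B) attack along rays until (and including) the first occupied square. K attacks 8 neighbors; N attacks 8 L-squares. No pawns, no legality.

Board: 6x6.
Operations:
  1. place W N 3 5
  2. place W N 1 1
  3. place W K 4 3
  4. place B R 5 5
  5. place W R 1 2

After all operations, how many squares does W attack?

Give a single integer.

Answer: 18

Derivation:
Op 1: place WN@(3,5)
Op 2: place WN@(1,1)
Op 3: place WK@(4,3)
Op 4: place BR@(5,5)
Op 5: place WR@(1,2)
Per-piece attacks for W:
  WN@(1,1): attacks (2,3) (3,2) (0,3) (3,0)
  WR@(1,2): attacks (1,3) (1,4) (1,5) (1,1) (2,2) (3,2) (4,2) (5,2) (0,2) [ray(0,-1) blocked at (1,1)]
  WN@(3,5): attacks (4,3) (5,4) (2,3) (1,4)
  WK@(4,3): attacks (4,4) (4,2) (5,3) (3,3) (5,4) (5,2) (3,4) (3,2)
Union (18 distinct): (0,2) (0,3) (1,1) (1,3) (1,4) (1,5) (2,2) (2,3) (3,0) (3,2) (3,3) (3,4) (4,2) (4,3) (4,4) (5,2) (5,3) (5,4)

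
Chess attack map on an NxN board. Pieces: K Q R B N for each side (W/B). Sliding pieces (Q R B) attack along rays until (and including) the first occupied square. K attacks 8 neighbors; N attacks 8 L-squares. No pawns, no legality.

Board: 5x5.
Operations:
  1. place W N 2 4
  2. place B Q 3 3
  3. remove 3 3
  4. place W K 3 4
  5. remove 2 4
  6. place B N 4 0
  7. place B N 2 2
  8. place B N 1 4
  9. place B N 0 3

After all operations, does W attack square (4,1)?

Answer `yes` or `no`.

Answer: no

Derivation:
Op 1: place WN@(2,4)
Op 2: place BQ@(3,3)
Op 3: remove (3,3)
Op 4: place WK@(3,4)
Op 5: remove (2,4)
Op 6: place BN@(4,0)
Op 7: place BN@(2,2)
Op 8: place BN@(1,4)
Op 9: place BN@(0,3)
Per-piece attacks for W:
  WK@(3,4): attacks (3,3) (4,4) (2,4) (4,3) (2,3)
W attacks (4,1): no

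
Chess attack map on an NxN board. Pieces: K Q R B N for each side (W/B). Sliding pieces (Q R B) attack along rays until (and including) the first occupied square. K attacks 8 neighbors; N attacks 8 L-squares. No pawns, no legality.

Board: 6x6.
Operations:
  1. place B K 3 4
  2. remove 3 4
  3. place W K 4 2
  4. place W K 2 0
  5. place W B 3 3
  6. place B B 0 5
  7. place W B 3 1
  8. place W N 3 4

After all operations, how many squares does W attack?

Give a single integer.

Answer: 23

Derivation:
Op 1: place BK@(3,4)
Op 2: remove (3,4)
Op 3: place WK@(4,2)
Op 4: place WK@(2,0)
Op 5: place WB@(3,3)
Op 6: place BB@(0,5)
Op 7: place WB@(3,1)
Op 8: place WN@(3,4)
Per-piece attacks for W:
  WK@(2,0): attacks (2,1) (3,0) (1,0) (3,1) (1,1)
  WB@(3,1): attacks (4,2) (4,0) (2,2) (1,3) (0,4) (2,0) [ray(1,1) blocked at (4,2); ray(-1,-1) blocked at (2,0)]
  WB@(3,3): attacks (4,4) (5,5) (4,2) (2,4) (1,5) (2,2) (1,1) (0,0) [ray(1,-1) blocked at (4,2)]
  WN@(3,4): attacks (5,5) (1,5) (4,2) (5,3) (2,2) (1,3)
  WK@(4,2): attacks (4,3) (4,1) (5,2) (3,2) (5,3) (5,1) (3,3) (3,1)
Union (23 distinct): (0,0) (0,4) (1,0) (1,1) (1,3) (1,5) (2,0) (2,1) (2,2) (2,4) (3,0) (3,1) (3,2) (3,3) (4,0) (4,1) (4,2) (4,3) (4,4) (5,1) (5,2) (5,3) (5,5)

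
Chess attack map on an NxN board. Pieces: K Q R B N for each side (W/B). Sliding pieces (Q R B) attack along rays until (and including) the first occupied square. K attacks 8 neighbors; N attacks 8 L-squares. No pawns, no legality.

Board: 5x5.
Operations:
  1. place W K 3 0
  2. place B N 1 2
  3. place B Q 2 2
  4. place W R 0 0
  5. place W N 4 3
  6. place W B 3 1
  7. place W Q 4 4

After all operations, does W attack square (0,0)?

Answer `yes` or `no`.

Op 1: place WK@(3,0)
Op 2: place BN@(1,2)
Op 3: place BQ@(2,2)
Op 4: place WR@(0,0)
Op 5: place WN@(4,3)
Op 6: place WB@(3,1)
Op 7: place WQ@(4,4)
Per-piece attacks for W:
  WR@(0,0): attacks (0,1) (0,2) (0,3) (0,4) (1,0) (2,0) (3,0) [ray(1,0) blocked at (3,0)]
  WK@(3,0): attacks (3,1) (4,0) (2,0) (4,1) (2,1)
  WB@(3,1): attacks (4,2) (4,0) (2,2) (2,0) [ray(-1,1) blocked at (2,2)]
  WN@(4,3): attacks (2,4) (3,1) (2,2)
  WQ@(4,4): attacks (4,3) (3,4) (2,4) (1,4) (0,4) (3,3) (2,2) [ray(0,-1) blocked at (4,3); ray(-1,-1) blocked at (2,2)]
W attacks (0,0): no

Answer: no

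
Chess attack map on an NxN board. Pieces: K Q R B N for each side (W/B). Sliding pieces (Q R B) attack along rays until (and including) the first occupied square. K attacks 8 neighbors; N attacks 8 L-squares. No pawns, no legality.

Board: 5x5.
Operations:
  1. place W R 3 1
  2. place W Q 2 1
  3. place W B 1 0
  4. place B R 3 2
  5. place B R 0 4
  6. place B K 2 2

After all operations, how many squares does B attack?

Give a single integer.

Answer: 18

Derivation:
Op 1: place WR@(3,1)
Op 2: place WQ@(2,1)
Op 3: place WB@(1,0)
Op 4: place BR@(3,2)
Op 5: place BR@(0,4)
Op 6: place BK@(2,2)
Per-piece attacks for B:
  BR@(0,4): attacks (0,3) (0,2) (0,1) (0,0) (1,4) (2,4) (3,4) (4,4)
  BK@(2,2): attacks (2,3) (2,1) (3,2) (1,2) (3,3) (3,1) (1,3) (1,1)
  BR@(3,2): attacks (3,3) (3,4) (3,1) (4,2) (2,2) [ray(0,-1) blocked at (3,1); ray(-1,0) blocked at (2,2)]
Union (18 distinct): (0,0) (0,1) (0,2) (0,3) (1,1) (1,2) (1,3) (1,4) (2,1) (2,2) (2,3) (2,4) (3,1) (3,2) (3,3) (3,4) (4,2) (4,4)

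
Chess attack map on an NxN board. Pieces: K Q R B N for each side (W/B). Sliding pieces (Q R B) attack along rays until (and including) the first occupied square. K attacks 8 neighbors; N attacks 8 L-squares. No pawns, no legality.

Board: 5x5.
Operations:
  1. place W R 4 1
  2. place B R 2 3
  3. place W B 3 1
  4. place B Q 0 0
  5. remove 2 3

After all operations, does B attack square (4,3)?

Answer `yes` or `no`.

Answer: no

Derivation:
Op 1: place WR@(4,1)
Op 2: place BR@(2,3)
Op 3: place WB@(3,1)
Op 4: place BQ@(0,0)
Op 5: remove (2,3)
Per-piece attacks for B:
  BQ@(0,0): attacks (0,1) (0,2) (0,3) (0,4) (1,0) (2,0) (3,0) (4,0) (1,1) (2,2) (3,3) (4,4)
B attacks (4,3): no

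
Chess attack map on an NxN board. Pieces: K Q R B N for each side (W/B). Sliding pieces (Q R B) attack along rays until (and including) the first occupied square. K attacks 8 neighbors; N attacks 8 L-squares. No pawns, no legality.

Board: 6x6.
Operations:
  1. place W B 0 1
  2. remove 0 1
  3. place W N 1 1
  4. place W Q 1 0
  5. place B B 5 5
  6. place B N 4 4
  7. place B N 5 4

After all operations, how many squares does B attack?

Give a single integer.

Answer: 8

Derivation:
Op 1: place WB@(0,1)
Op 2: remove (0,1)
Op 3: place WN@(1,1)
Op 4: place WQ@(1,0)
Op 5: place BB@(5,5)
Op 6: place BN@(4,4)
Op 7: place BN@(5,4)
Per-piece attacks for B:
  BN@(4,4): attacks (2,5) (5,2) (3,2) (2,3)
  BN@(5,4): attacks (3,5) (4,2) (3,3)
  BB@(5,5): attacks (4,4) [ray(-1,-1) blocked at (4,4)]
Union (8 distinct): (2,3) (2,5) (3,2) (3,3) (3,5) (4,2) (4,4) (5,2)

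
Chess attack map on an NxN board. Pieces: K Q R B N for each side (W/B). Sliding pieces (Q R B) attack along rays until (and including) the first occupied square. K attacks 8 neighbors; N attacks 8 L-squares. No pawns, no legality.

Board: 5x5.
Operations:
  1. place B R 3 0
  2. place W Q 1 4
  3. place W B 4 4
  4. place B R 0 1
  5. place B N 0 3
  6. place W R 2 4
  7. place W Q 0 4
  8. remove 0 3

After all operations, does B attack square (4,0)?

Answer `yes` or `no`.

Op 1: place BR@(3,0)
Op 2: place WQ@(1,4)
Op 3: place WB@(4,4)
Op 4: place BR@(0,1)
Op 5: place BN@(0,3)
Op 6: place WR@(2,4)
Op 7: place WQ@(0,4)
Op 8: remove (0,3)
Per-piece attacks for B:
  BR@(0,1): attacks (0,2) (0,3) (0,4) (0,0) (1,1) (2,1) (3,1) (4,1) [ray(0,1) blocked at (0,4)]
  BR@(3,0): attacks (3,1) (3,2) (3,3) (3,4) (4,0) (2,0) (1,0) (0,0)
B attacks (4,0): yes

Answer: yes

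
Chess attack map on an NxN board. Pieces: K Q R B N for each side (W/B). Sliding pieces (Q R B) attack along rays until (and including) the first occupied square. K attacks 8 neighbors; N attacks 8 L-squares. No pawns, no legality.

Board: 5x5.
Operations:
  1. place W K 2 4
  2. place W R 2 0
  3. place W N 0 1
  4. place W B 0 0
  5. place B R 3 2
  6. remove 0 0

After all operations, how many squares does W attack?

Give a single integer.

Answer: 13

Derivation:
Op 1: place WK@(2,4)
Op 2: place WR@(2,0)
Op 3: place WN@(0,1)
Op 4: place WB@(0,0)
Op 5: place BR@(3,2)
Op 6: remove (0,0)
Per-piece attacks for W:
  WN@(0,1): attacks (1,3) (2,2) (2,0)
  WR@(2,0): attacks (2,1) (2,2) (2,3) (2,4) (3,0) (4,0) (1,0) (0,0) [ray(0,1) blocked at (2,4)]
  WK@(2,4): attacks (2,3) (3,4) (1,4) (3,3) (1,3)
Union (13 distinct): (0,0) (1,0) (1,3) (1,4) (2,0) (2,1) (2,2) (2,3) (2,4) (3,0) (3,3) (3,4) (4,0)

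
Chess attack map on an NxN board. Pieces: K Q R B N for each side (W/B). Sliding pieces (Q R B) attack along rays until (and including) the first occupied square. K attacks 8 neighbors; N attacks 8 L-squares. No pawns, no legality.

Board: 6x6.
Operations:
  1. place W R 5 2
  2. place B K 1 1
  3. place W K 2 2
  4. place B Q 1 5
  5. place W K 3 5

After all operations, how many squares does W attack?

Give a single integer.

Answer: 20

Derivation:
Op 1: place WR@(5,2)
Op 2: place BK@(1,1)
Op 3: place WK@(2,2)
Op 4: place BQ@(1,5)
Op 5: place WK@(3,5)
Per-piece attacks for W:
  WK@(2,2): attacks (2,3) (2,1) (3,2) (1,2) (3,3) (3,1) (1,3) (1,1)
  WK@(3,5): attacks (3,4) (4,5) (2,5) (4,4) (2,4)
  WR@(5,2): attacks (5,3) (5,4) (5,5) (5,1) (5,0) (4,2) (3,2) (2,2) [ray(-1,0) blocked at (2,2)]
Union (20 distinct): (1,1) (1,2) (1,3) (2,1) (2,2) (2,3) (2,4) (2,5) (3,1) (3,2) (3,3) (3,4) (4,2) (4,4) (4,5) (5,0) (5,1) (5,3) (5,4) (5,5)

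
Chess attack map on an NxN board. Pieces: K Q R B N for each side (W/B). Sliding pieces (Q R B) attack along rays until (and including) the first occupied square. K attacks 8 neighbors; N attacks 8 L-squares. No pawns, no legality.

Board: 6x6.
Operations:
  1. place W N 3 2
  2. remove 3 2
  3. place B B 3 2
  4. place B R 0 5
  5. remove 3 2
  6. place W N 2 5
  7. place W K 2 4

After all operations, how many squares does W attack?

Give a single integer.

Op 1: place WN@(3,2)
Op 2: remove (3,2)
Op 3: place BB@(3,2)
Op 4: place BR@(0,5)
Op 5: remove (3,2)
Op 6: place WN@(2,5)
Op 7: place WK@(2,4)
Per-piece attacks for W:
  WK@(2,4): attacks (2,5) (2,3) (3,4) (1,4) (3,5) (3,3) (1,5) (1,3)
  WN@(2,5): attacks (3,3) (4,4) (1,3) (0,4)
Union (10 distinct): (0,4) (1,3) (1,4) (1,5) (2,3) (2,5) (3,3) (3,4) (3,5) (4,4)

Answer: 10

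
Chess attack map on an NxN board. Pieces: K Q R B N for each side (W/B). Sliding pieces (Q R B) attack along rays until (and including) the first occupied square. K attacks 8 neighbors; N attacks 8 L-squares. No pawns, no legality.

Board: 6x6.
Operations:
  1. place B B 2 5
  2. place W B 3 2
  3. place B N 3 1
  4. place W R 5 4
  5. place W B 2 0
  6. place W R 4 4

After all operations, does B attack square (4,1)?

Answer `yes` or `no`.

Op 1: place BB@(2,5)
Op 2: place WB@(3,2)
Op 3: place BN@(3,1)
Op 4: place WR@(5,4)
Op 5: place WB@(2,0)
Op 6: place WR@(4,4)
Per-piece attacks for B:
  BB@(2,5): attacks (3,4) (4,3) (5,2) (1,4) (0,3)
  BN@(3,1): attacks (4,3) (5,2) (2,3) (1,2) (5,0) (1,0)
B attacks (4,1): no

Answer: no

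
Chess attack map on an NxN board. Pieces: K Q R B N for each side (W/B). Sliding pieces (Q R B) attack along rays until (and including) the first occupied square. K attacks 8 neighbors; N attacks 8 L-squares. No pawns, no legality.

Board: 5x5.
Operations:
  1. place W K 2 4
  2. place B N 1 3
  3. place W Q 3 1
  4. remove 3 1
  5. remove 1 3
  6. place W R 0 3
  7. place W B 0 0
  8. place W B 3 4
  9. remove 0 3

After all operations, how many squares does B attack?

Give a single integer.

Op 1: place WK@(2,4)
Op 2: place BN@(1,3)
Op 3: place WQ@(3,1)
Op 4: remove (3,1)
Op 5: remove (1,3)
Op 6: place WR@(0,3)
Op 7: place WB@(0,0)
Op 8: place WB@(3,4)
Op 9: remove (0,3)
Per-piece attacks for B:
Union (0 distinct): (none)

Answer: 0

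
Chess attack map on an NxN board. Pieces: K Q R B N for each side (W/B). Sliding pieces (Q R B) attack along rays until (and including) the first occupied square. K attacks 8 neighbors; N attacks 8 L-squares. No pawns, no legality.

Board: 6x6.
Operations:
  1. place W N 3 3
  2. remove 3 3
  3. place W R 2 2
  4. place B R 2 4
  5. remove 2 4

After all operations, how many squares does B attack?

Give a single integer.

Op 1: place WN@(3,3)
Op 2: remove (3,3)
Op 3: place WR@(2,2)
Op 4: place BR@(2,4)
Op 5: remove (2,4)
Per-piece attacks for B:
Union (0 distinct): (none)

Answer: 0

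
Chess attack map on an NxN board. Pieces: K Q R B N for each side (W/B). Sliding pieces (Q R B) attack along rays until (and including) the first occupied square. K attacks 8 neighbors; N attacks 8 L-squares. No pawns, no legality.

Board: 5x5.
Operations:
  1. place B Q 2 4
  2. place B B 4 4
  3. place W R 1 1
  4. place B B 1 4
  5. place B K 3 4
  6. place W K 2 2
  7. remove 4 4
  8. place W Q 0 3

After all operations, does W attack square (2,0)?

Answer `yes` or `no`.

Op 1: place BQ@(2,4)
Op 2: place BB@(4,4)
Op 3: place WR@(1,1)
Op 4: place BB@(1,4)
Op 5: place BK@(3,4)
Op 6: place WK@(2,2)
Op 7: remove (4,4)
Op 8: place WQ@(0,3)
Per-piece attacks for W:
  WQ@(0,3): attacks (0,4) (0,2) (0,1) (0,0) (1,3) (2,3) (3,3) (4,3) (1,4) (1,2) (2,1) (3,0) [ray(1,1) blocked at (1,4)]
  WR@(1,1): attacks (1,2) (1,3) (1,4) (1,0) (2,1) (3,1) (4,1) (0,1) [ray(0,1) blocked at (1,4)]
  WK@(2,2): attacks (2,3) (2,1) (3,2) (1,2) (3,3) (3,1) (1,3) (1,1)
W attacks (2,0): no

Answer: no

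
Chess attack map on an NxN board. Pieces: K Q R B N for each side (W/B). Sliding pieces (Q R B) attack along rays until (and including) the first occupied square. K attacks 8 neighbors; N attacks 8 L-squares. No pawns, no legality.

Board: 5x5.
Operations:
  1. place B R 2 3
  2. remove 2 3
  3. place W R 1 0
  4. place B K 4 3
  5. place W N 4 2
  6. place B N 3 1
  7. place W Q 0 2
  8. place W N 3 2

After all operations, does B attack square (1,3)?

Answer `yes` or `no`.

Answer: no

Derivation:
Op 1: place BR@(2,3)
Op 2: remove (2,3)
Op 3: place WR@(1,0)
Op 4: place BK@(4,3)
Op 5: place WN@(4,2)
Op 6: place BN@(3,1)
Op 7: place WQ@(0,2)
Op 8: place WN@(3,2)
Per-piece attacks for B:
  BN@(3,1): attacks (4,3) (2,3) (1,2) (1,0)
  BK@(4,3): attacks (4,4) (4,2) (3,3) (3,4) (3,2)
B attacks (1,3): no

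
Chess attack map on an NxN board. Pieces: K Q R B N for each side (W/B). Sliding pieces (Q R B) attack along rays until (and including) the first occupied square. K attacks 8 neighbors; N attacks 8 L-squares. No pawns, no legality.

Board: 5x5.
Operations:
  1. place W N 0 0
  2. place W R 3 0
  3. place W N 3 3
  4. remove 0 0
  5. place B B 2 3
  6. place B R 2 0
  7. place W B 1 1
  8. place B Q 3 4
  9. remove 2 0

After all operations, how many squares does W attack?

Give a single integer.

Op 1: place WN@(0,0)
Op 2: place WR@(3,0)
Op 3: place WN@(3,3)
Op 4: remove (0,0)
Op 5: place BB@(2,3)
Op 6: place BR@(2,0)
Op 7: place WB@(1,1)
Op 8: place BQ@(3,4)
Op 9: remove (2,0)
Per-piece attacks for W:
  WB@(1,1): attacks (2,2) (3,3) (2,0) (0,2) (0,0) [ray(1,1) blocked at (3,3)]
  WR@(3,0): attacks (3,1) (3,2) (3,3) (4,0) (2,0) (1,0) (0,0) [ray(0,1) blocked at (3,3)]
  WN@(3,3): attacks (1,4) (4,1) (2,1) (1,2)
Union (13 distinct): (0,0) (0,2) (1,0) (1,2) (1,4) (2,0) (2,1) (2,2) (3,1) (3,2) (3,3) (4,0) (4,1)

Answer: 13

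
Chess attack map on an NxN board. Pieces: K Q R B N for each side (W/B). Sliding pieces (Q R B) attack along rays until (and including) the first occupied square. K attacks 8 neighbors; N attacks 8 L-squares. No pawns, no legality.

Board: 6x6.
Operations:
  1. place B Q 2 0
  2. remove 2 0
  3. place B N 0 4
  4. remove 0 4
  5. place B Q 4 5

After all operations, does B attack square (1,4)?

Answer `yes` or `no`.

Op 1: place BQ@(2,0)
Op 2: remove (2,0)
Op 3: place BN@(0,4)
Op 4: remove (0,4)
Op 5: place BQ@(4,5)
Per-piece attacks for B:
  BQ@(4,5): attacks (4,4) (4,3) (4,2) (4,1) (4,0) (5,5) (3,5) (2,5) (1,5) (0,5) (5,4) (3,4) (2,3) (1,2) (0,1)
B attacks (1,4): no

Answer: no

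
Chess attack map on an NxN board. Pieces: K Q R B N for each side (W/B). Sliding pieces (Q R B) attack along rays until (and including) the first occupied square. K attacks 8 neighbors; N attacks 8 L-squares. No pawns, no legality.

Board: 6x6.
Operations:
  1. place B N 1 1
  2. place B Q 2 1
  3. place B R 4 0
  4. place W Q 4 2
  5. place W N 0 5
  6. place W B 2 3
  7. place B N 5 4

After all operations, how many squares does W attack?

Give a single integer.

Op 1: place BN@(1,1)
Op 2: place BQ@(2,1)
Op 3: place BR@(4,0)
Op 4: place WQ@(4,2)
Op 5: place WN@(0,5)
Op 6: place WB@(2,3)
Op 7: place BN@(5,4)
Per-piece attacks for W:
  WN@(0,5): attacks (1,3) (2,4)
  WB@(2,3): attacks (3,4) (4,5) (3,2) (4,1) (5,0) (1,4) (0,5) (1,2) (0,1) [ray(-1,1) blocked at (0,5)]
  WQ@(4,2): attacks (4,3) (4,4) (4,5) (4,1) (4,0) (5,2) (3,2) (2,2) (1,2) (0,2) (5,3) (5,1) (3,3) (2,4) (1,5) (3,1) (2,0) [ray(0,-1) blocked at (4,0)]
Union (23 distinct): (0,1) (0,2) (0,5) (1,2) (1,3) (1,4) (1,5) (2,0) (2,2) (2,4) (3,1) (3,2) (3,3) (3,4) (4,0) (4,1) (4,3) (4,4) (4,5) (5,0) (5,1) (5,2) (5,3)

Answer: 23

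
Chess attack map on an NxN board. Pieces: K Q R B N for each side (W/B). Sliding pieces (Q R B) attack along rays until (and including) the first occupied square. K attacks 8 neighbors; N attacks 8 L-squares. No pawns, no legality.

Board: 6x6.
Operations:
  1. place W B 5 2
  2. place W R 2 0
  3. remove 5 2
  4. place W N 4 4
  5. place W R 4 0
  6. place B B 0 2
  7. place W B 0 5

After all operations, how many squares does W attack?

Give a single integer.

Answer: 18

Derivation:
Op 1: place WB@(5,2)
Op 2: place WR@(2,0)
Op 3: remove (5,2)
Op 4: place WN@(4,4)
Op 5: place WR@(4,0)
Op 6: place BB@(0,2)
Op 7: place WB@(0,5)
Per-piece attacks for W:
  WB@(0,5): attacks (1,4) (2,3) (3,2) (4,1) (5,0)
  WR@(2,0): attacks (2,1) (2,2) (2,3) (2,4) (2,5) (3,0) (4,0) (1,0) (0,0) [ray(1,0) blocked at (4,0)]
  WR@(4,0): attacks (4,1) (4,2) (4,3) (4,4) (5,0) (3,0) (2,0) [ray(0,1) blocked at (4,4); ray(-1,0) blocked at (2,0)]
  WN@(4,4): attacks (2,5) (5,2) (3,2) (2,3)
Union (18 distinct): (0,0) (1,0) (1,4) (2,0) (2,1) (2,2) (2,3) (2,4) (2,5) (3,0) (3,2) (4,0) (4,1) (4,2) (4,3) (4,4) (5,0) (5,2)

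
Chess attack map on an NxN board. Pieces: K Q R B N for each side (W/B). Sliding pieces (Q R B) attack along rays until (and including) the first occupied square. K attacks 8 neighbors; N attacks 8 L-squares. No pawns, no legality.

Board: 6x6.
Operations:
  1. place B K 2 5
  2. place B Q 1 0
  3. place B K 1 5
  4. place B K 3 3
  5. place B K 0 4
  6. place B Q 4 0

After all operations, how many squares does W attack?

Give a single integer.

Answer: 0

Derivation:
Op 1: place BK@(2,5)
Op 2: place BQ@(1,0)
Op 3: place BK@(1,5)
Op 4: place BK@(3,3)
Op 5: place BK@(0,4)
Op 6: place BQ@(4,0)
Per-piece attacks for W:
Union (0 distinct): (none)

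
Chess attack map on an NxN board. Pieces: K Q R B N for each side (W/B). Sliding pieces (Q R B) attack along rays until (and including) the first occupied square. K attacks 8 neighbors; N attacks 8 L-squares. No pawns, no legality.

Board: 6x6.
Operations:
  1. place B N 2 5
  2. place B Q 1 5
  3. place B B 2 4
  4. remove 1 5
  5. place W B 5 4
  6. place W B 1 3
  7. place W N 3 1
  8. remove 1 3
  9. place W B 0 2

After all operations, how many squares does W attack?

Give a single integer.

Op 1: place BN@(2,5)
Op 2: place BQ@(1,5)
Op 3: place BB@(2,4)
Op 4: remove (1,5)
Op 5: place WB@(5,4)
Op 6: place WB@(1,3)
Op 7: place WN@(3,1)
Op 8: remove (1,3)
Op 9: place WB@(0,2)
Per-piece attacks for W:
  WB@(0,2): attacks (1,3) (2,4) (1,1) (2,0) [ray(1,1) blocked at (2,4)]
  WN@(3,1): attacks (4,3) (5,2) (2,3) (1,2) (5,0) (1,0)
  WB@(5,4): attacks (4,5) (4,3) (3,2) (2,1) (1,0)
Union (13 distinct): (1,0) (1,1) (1,2) (1,3) (2,0) (2,1) (2,3) (2,4) (3,2) (4,3) (4,5) (5,0) (5,2)

Answer: 13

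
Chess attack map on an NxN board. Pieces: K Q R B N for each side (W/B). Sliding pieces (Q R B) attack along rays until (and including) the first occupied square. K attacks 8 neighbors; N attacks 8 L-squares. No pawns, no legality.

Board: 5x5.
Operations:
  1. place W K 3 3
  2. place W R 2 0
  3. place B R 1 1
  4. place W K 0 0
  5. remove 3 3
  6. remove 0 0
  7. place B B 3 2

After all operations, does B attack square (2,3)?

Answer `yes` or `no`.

Answer: yes

Derivation:
Op 1: place WK@(3,3)
Op 2: place WR@(2,0)
Op 3: place BR@(1,1)
Op 4: place WK@(0,0)
Op 5: remove (3,3)
Op 6: remove (0,0)
Op 7: place BB@(3,2)
Per-piece attacks for B:
  BR@(1,1): attacks (1,2) (1,3) (1,4) (1,0) (2,1) (3,1) (4,1) (0,1)
  BB@(3,2): attacks (4,3) (4,1) (2,3) (1,4) (2,1) (1,0)
B attacks (2,3): yes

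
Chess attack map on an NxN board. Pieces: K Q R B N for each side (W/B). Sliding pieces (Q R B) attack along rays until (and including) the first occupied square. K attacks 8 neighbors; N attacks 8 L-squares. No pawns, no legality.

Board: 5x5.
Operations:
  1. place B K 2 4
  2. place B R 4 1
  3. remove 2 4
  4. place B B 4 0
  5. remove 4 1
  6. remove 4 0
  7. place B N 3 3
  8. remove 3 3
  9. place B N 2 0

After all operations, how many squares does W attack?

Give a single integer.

Answer: 0

Derivation:
Op 1: place BK@(2,4)
Op 2: place BR@(4,1)
Op 3: remove (2,4)
Op 4: place BB@(4,0)
Op 5: remove (4,1)
Op 6: remove (4,0)
Op 7: place BN@(3,3)
Op 8: remove (3,3)
Op 9: place BN@(2,0)
Per-piece attacks for W:
Union (0 distinct): (none)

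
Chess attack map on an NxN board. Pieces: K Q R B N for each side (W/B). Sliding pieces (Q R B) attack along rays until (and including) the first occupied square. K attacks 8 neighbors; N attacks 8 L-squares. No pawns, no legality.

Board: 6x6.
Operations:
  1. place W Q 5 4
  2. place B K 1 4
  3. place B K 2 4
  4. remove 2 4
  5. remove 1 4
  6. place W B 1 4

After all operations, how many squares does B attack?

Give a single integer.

Op 1: place WQ@(5,4)
Op 2: place BK@(1,4)
Op 3: place BK@(2,4)
Op 4: remove (2,4)
Op 5: remove (1,4)
Op 6: place WB@(1,4)
Per-piece attacks for B:
Union (0 distinct): (none)

Answer: 0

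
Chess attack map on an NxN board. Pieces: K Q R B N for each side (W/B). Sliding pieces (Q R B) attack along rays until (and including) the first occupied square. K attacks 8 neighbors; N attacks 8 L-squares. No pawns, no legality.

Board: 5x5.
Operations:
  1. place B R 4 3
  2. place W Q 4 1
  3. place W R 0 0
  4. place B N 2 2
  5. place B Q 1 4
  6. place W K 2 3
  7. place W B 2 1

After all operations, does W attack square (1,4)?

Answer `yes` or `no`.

Answer: yes

Derivation:
Op 1: place BR@(4,3)
Op 2: place WQ@(4,1)
Op 3: place WR@(0,0)
Op 4: place BN@(2,2)
Op 5: place BQ@(1,4)
Op 6: place WK@(2,3)
Op 7: place WB@(2,1)
Per-piece attacks for W:
  WR@(0,0): attacks (0,1) (0,2) (0,3) (0,4) (1,0) (2,0) (3,0) (4,0)
  WB@(2,1): attacks (3,2) (4,3) (3,0) (1,2) (0,3) (1,0) [ray(1,1) blocked at (4,3)]
  WK@(2,3): attacks (2,4) (2,2) (3,3) (1,3) (3,4) (3,2) (1,4) (1,2)
  WQ@(4,1): attacks (4,2) (4,3) (4,0) (3,1) (2,1) (3,2) (2,3) (3,0) [ray(0,1) blocked at (4,3); ray(-1,0) blocked at (2,1); ray(-1,1) blocked at (2,3)]
W attacks (1,4): yes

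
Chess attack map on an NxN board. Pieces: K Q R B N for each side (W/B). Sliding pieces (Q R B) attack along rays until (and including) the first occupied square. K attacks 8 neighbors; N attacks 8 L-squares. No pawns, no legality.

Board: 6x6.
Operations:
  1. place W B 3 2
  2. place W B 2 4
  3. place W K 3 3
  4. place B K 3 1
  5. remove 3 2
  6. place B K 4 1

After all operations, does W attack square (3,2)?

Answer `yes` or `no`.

Op 1: place WB@(3,2)
Op 2: place WB@(2,4)
Op 3: place WK@(3,3)
Op 4: place BK@(3,1)
Op 5: remove (3,2)
Op 6: place BK@(4,1)
Per-piece attacks for W:
  WB@(2,4): attacks (3,5) (3,3) (1,5) (1,3) (0,2) [ray(1,-1) blocked at (3,3)]
  WK@(3,3): attacks (3,4) (3,2) (4,3) (2,3) (4,4) (4,2) (2,4) (2,2)
W attacks (3,2): yes

Answer: yes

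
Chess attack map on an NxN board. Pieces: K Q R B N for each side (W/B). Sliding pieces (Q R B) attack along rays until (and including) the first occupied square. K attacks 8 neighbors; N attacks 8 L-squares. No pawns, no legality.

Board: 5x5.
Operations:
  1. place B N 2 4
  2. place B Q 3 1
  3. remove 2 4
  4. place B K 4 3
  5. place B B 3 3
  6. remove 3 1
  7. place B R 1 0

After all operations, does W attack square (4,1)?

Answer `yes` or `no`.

Answer: no

Derivation:
Op 1: place BN@(2,4)
Op 2: place BQ@(3,1)
Op 3: remove (2,4)
Op 4: place BK@(4,3)
Op 5: place BB@(3,3)
Op 6: remove (3,1)
Op 7: place BR@(1,0)
Per-piece attacks for W:
W attacks (4,1): no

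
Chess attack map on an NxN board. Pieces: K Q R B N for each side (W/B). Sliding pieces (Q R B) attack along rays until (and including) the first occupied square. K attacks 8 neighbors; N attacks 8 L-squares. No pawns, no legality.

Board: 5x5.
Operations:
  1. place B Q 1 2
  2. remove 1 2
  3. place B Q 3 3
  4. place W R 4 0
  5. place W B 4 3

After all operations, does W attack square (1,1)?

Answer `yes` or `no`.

Answer: no

Derivation:
Op 1: place BQ@(1,2)
Op 2: remove (1,2)
Op 3: place BQ@(3,3)
Op 4: place WR@(4,0)
Op 5: place WB@(4,3)
Per-piece attacks for W:
  WR@(4,0): attacks (4,1) (4,2) (4,3) (3,0) (2,0) (1,0) (0,0) [ray(0,1) blocked at (4,3)]
  WB@(4,3): attacks (3,4) (3,2) (2,1) (1,0)
W attacks (1,1): no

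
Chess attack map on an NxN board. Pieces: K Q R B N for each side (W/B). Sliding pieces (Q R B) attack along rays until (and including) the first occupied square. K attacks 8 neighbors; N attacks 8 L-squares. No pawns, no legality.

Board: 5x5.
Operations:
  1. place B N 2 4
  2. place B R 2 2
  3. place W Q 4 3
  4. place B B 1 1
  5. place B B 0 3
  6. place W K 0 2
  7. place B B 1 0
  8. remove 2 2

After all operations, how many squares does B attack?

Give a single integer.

Op 1: place BN@(2,4)
Op 2: place BR@(2,2)
Op 3: place WQ@(4,3)
Op 4: place BB@(1,1)
Op 5: place BB@(0,3)
Op 6: place WK@(0,2)
Op 7: place BB@(1,0)
Op 8: remove (2,2)
Per-piece attacks for B:
  BB@(0,3): attacks (1,4) (1,2) (2,1) (3,0)
  BB@(1,0): attacks (2,1) (3,2) (4,3) (0,1) [ray(1,1) blocked at (4,3)]
  BB@(1,1): attacks (2,2) (3,3) (4,4) (2,0) (0,2) (0,0) [ray(-1,1) blocked at (0,2)]
  BN@(2,4): attacks (3,2) (4,3) (1,2) (0,3)
Union (14 distinct): (0,0) (0,1) (0,2) (0,3) (1,2) (1,4) (2,0) (2,1) (2,2) (3,0) (3,2) (3,3) (4,3) (4,4)

Answer: 14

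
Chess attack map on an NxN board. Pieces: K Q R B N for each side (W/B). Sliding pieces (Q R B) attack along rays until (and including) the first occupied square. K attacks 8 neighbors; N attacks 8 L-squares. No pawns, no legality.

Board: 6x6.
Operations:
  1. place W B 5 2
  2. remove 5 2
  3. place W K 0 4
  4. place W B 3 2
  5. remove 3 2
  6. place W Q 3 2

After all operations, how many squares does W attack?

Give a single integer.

Op 1: place WB@(5,2)
Op 2: remove (5,2)
Op 3: place WK@(0,4)
Op 4: place WB@(3,2)
Op 5: remove (3,2)
Op 6: place WQ@(3,2)
Per-piece attacks for W:
  WK@(0,4): attacks (0,5) (0,3) (1,4) (1,5) (1,3)
  WQ@(3,2): attacks (3,3) (3,4) (3,5) (3,1) (3,0) (4,2) (5,2) (2,2) (1,2) (0,2) (4,3) (5,4) (4,1) (5,0) (2,3) (1,4) (0,5) (2,1) (1,0)
Union (22 distinct): (0,2) (0,3) (0,5) (1,0) (1,2) (1,3) (1,4) (1,5) (2,1) (2,2) (2,3) (3,0) (3,1) (3,3) (3,4) (3,5) (4,1) (4,2) (4,3) (5,0) (5,2) (5,4)

Answer: 22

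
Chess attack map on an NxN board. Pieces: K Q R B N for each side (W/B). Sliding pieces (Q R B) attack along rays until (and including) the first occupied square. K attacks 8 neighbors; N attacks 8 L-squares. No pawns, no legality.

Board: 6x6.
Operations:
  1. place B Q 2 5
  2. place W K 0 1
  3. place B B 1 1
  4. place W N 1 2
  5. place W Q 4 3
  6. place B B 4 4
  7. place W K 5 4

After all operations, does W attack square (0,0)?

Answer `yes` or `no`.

Answer: yes

Derivation:
Op 1: place BQ@(2,5)
Op 2: place WK@(0,1)
Op 3: place BB@(1,1)
Op 4: place WN@(1,2)
Op 5: place WQ@(4,3)
Op 6: place BB@(4,4)
Op 7: place WK@(5,4)
Per-piece attacks for W:
  WK@(0,1): attacks (0,2) (0,0) (1,1) (1,2) (1,0)
  WN@(1,2): attacks (2,4) (3,3) (0,4) (2,0) (3,1) (0,0)
  WQ@(4,3): attacks (4,4) (4,2) (4,1) (4,0) (5,3) (3,3) (2,3) (1,3) (0,3) (5,4) (5,2) (3,4) (2,5) (3,2) (2,1) (1,0) [ray(0,1) blocked at (4,4); ray(1,1) blocked at (5,4); ray(-1,1) blocked at (2,5)]
  WK@(5,4): attacks (5,5) (5,3) (4,4) (4,5) (4,3)
W attacks (0,0): yes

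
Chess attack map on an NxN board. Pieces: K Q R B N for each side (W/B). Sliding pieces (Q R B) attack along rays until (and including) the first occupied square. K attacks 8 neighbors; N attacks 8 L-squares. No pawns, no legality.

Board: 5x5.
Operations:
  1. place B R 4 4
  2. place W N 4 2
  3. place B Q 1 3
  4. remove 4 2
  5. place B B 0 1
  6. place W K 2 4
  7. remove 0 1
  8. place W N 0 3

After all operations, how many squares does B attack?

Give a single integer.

Op 1: place BR@(4,4)
Op 2: place WN@(4,2)
Op 3: place BQ@(1,3)
Op 4: remove (4,2)
Op 5: place BB@(0,1)
Op 6: place WK@(2,4)
Op 7: remove (0,1)
Op 8: place WN@(0,3)
Per-piece attacks for B:
  BQ@(1,3): attacks (1,4) (1,2) (1,1) (1,0) (2,3) (3,3) (4,3) (0,3) (2,4) (2,2) (3,1) (4,0) (0,4) (0,2) [ray(-1,0) blocked at (0,3); ray(1,1) blocked at (2,4)]
  BR@(4,4): attacks (4,3) (4,2) (4,1) (4,0) (3,4) (2,4) [ray(-1,0) blocked at (2,4)]
Union (17 distinct): (0,2) (0,3) (0,4) (1,0) (1,1) (1,2) (1,4) (2,2) (2,3) (2,4) (3,1) (3,3) (3,4) (4,0) (4,1) (4,2) (4,3)

Answer: 17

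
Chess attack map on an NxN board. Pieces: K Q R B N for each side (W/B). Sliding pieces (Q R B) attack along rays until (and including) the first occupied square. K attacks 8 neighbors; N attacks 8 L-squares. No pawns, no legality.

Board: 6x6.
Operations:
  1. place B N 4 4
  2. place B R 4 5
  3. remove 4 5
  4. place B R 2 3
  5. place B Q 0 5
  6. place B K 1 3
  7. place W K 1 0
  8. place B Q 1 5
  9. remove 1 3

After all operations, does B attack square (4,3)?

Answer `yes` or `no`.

Op 1: place BN@(4,4)
Op 2: place BR@(4,5)
Op 3: remove (4,5)
Op 4: place BR@(2,3)
Op 5: place BQ@(0,5)
Op 6: place BK@(1,3)
Op 7: place WK@(1,0)
Op 8: place BQ@(1,5)
Op 9: remove (1,3)
Per-piece attacks for B:
  BQ@(0,5): attacks (0,4) (0,3) (0,2) (0,1) (0,0) (1,5) (1,4) (2,3) [ray(1,0) blocked at (1,5); ray(1,-1) blocked at (2,3)]
  BQ@(1,5): attacks (1,4) (1,3) (1,2) (1,1) (1,0) (2,5) (3,5) (4,5) (5,5) (0,5) (2,4) (3,3) (4,2) (5,1) (0,4) [ray(0,-1) blocked at (1,0); ray(-1,0) blocked at (0,5)]
  BR@(2,3): attacks (2,4) (2,5) (2,2) (2,1) (2,0) (3,3) (4,3) (5,3) (1,3) (0,3)
  BN@(4,4): attacks (2,5) (5,2) (3,2) (2,3)
B attacks (4,3): yes

Answer: yes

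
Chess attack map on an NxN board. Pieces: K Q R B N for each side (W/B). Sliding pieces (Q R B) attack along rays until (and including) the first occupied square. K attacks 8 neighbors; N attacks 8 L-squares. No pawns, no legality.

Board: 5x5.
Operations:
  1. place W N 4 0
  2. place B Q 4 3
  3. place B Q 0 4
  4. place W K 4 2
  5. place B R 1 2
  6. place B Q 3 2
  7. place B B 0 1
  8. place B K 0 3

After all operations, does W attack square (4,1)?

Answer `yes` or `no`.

Op 1: place WN@(4,0)
Op 2: place BQ@(4,3)
Op 3: place BQ@(0,4)
Op 4: place WK@(4,2)
Op 5: place BR@(1,2)
Op 6: place BQ@(3,2)
Op 7: place BB@(0,1)
Op 8: place BK@(0,3)
Per-piece attacks for W:
  WN@(4,0): attacks (3,2) (2,1)
  WK@(4,2): attacks (4,3) (4,1) (3,2) (3,3) (3,1)
W attacks (4,1): yes

Answer: yes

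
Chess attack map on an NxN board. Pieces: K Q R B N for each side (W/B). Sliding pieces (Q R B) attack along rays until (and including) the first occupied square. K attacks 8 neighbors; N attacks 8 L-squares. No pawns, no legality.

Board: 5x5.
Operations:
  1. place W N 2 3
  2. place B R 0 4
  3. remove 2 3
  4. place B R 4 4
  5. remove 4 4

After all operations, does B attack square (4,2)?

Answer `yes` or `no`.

Answer: no

Derivation:
Op 1: place WN@(2,3)
Op 2: place BR@(0,4)
Op 3: remove (2,3)
Op 4: place BR@(4,4)
Op 5: remove (4,4)
Per-piece attacks for B:
  BR@(0,4): attacks (0,3) (0,2) (0,1) (0,0) (1,4) (2,4) (3,4) (4,4)
B attacks (4,2): no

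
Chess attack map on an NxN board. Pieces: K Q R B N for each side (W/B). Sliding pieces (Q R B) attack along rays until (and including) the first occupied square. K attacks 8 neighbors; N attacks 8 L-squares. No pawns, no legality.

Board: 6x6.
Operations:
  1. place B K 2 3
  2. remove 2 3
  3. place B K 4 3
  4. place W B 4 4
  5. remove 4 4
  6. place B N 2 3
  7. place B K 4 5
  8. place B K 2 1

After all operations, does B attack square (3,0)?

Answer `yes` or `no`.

Answer: yes

Derivation:
Op 1: place BK@(2,3)
Op 2: remove (2,3)
Op 3: place BK@(4,3)
Op 4: place WB@(4,4)
Op 5: remove (4,4)
Op 6: place BN@(2,3)
Op 7: place BK@(4,5)
Op 8: place BK@(2,1)
Per-piece attacks for B:
  BK@(2,1): attacks (2,2) (2,0) (3,1) (1,1) (3,2) (3,0) (1,2) (1,0)
  BN@(2,3): attacks (3,5) (4,4) (1,5) (0,4) (3,1) (4,2) (1,1) (0,2)
  BK@(4,3): attacks (4,4) (4,2) (5,3) (3,3) (5,4) (5,2) (3,4) (3,2)
  BK@(4,5): attacks (4,4) (5,5) (3,5) (5,4) (3,4)
B attacks (3,0): yes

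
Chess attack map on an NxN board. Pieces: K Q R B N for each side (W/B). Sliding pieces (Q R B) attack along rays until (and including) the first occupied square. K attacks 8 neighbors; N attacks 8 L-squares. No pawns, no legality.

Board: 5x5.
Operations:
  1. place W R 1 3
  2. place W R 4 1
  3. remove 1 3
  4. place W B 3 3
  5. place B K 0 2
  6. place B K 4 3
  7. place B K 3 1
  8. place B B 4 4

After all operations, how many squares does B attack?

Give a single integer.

Op 1: place WR@(1,3)
Op 2: place WR@(4,1)
Op 3: remove (1,3)
Op 4: place WB@(3,3)
Op 5: place BK@(0,2)
Op 6: place BK@(4,3)
Op 7: place BK@(3,1)
Op 8: place BB@(4,4)
Per-piece attacks for B:
  BK@(0,2): attacks (0,3) (0,1) (1,2) (1,3) (1,1)
  BK@(3,1): attacks (3,2) (3,0) (4,1) (2,1) (4,2) (4,0) (2,2) (2,0)
  BK@(4,3): attacks (4,4) (4,2) (3,3) (3,4) (3,2)
  BB@(4,4): attacks (3,3) [ray(-1,-1) blocked at (3,3)]
Union (16 distinct): (0,1) (0,3) (1,1) (1,2) (1,3) (2,0) (2,1) (2,2) (3,0) (3,2) (3,3) (3,4) (4,0) (4,1) (4,2) (4,4)

Answer: 16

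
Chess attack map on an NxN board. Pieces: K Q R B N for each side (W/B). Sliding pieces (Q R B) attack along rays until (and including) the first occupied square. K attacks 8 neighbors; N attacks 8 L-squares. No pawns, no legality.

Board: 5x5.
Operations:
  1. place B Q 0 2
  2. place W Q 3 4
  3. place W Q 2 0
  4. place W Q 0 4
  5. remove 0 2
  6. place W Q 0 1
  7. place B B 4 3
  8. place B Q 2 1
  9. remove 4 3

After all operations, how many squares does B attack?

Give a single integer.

Answer: 14

Derivation:
Op 1: place BQ@(0,2)
Op 2: place WQ@(3,4)
Op 3: place WQ@(2,0)
Op 4: place WQ@(0,4)
Op 5: remove (0,2)
Op 6: place WQ@(0,1)
Op 7: place BB@(4,3)
Op 8: place BQ@(2,1)
Op 9: remove (4,3)
Per-piece attacks for B:
  BQ@(2,1): attacks (2,2) (2,3) (2,4) (2,0) (3,1) (4,1) (1,1) (0,1) (3,2) (4,3) (3,0) (1,2) (0,3) (1,0) [ray(0,-1) blocked at (2,0); ray(-1,0) blocked at (0,1)]
Union (14 distinct): (0,1) (0,3) (1,0) (1,1) (1,2) (2,0) (2,2) (2,3) (2,4) (3,0) (3,1) (3,2) (4,1) (4,3)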